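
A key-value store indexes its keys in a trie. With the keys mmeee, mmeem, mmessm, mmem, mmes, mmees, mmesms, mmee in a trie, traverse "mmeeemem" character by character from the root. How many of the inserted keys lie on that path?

Check each prefix of "mmeeemem" against the stored set — each match is an end-marker on the path.
Prefixes of the query that are stored words: "mmee", "mmeee"
Count: 2

2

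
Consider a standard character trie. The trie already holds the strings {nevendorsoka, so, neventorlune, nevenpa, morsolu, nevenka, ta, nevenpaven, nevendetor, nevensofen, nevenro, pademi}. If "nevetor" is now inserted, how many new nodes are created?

Walking "nevetor" from the root, the first 4 characters ("neve") follow existing edges; "t" is the first miss.
New nodes needed: |"nevetor"| − 4 = 7 − 4 = 3.

3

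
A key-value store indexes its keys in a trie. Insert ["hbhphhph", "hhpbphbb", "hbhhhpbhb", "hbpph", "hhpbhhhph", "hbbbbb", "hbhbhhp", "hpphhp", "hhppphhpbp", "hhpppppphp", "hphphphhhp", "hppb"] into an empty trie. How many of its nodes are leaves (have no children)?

12

A leaf is a node with no children — equivalently, the end of a word that is not a proper prefix of any other stored word.
Those words: "hbbbbb", "hbhbhhp", "hbhhhpbhb", "hbhphhph", "hbpph", "hhpbhhhph", "hhpbphbb", "hhppphhpbp", "hhpppppphp", "hphphphhhp", "hppb", "hpphhp"
Leaf count: 12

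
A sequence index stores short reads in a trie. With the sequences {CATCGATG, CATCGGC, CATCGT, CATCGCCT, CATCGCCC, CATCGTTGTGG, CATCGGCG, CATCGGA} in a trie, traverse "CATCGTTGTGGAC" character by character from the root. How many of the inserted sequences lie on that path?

Walk "CATCGTTGTGGAC" from the root; an end-of-word marker is hit whenever a stored word is a prefix of "CATCGTTGTGGAC".
Prefixes of the query that are stored words: "CATCGT", "CATCGTTGTGG"
Count: 2

2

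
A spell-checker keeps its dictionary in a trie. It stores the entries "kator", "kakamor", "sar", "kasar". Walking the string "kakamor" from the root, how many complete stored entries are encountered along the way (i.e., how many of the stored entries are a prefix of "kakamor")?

1

Traverse "kakamor" character by character; count nodes along the way that are marked as word ends.
Prefixes of the query that are stored words: "kakamor"
Count: 1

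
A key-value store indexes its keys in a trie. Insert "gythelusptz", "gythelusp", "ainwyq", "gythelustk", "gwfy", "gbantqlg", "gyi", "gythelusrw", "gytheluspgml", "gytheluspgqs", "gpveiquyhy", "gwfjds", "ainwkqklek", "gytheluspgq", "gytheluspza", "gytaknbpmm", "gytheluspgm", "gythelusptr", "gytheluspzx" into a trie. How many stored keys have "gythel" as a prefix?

11

Walk to "gythel"; the words in its subtree are exactly those with that prefix.
Matches: "gythelusp", "gytheluspgm", "gytheluspgml", "gytheluspgq", "gytheluspgqs", "gythelusptr", "gythelusptz", "gytheluspza", "gytheluspzx", "gythelusrw", "gythelustk"
Count: 11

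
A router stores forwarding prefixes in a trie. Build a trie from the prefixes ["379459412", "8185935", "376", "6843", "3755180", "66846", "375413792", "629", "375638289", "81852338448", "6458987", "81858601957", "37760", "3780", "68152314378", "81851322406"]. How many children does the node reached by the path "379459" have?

1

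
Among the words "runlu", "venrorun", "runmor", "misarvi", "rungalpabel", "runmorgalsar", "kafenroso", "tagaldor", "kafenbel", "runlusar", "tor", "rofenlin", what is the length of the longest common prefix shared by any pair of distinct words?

Equivalently: take the maximum, over all pairs, of their longest common prefix length.
e.g. "runmor" and "runmorgalsar" share the prefix "runmor" of length 6; no pair shares a longer one.
Longest shared-prefix length: 6

6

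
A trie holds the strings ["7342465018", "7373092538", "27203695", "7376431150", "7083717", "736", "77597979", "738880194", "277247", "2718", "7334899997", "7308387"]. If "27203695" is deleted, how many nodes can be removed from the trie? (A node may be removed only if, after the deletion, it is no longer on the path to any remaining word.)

A node on "27203695"'s path can go only if nothing else ends at it or branches off below it.
The suffix "203695" (6 nodes) is used only by "27203695"; the node for "27" still has the child "7", so pruning stops there.
Nodes removed: 6

6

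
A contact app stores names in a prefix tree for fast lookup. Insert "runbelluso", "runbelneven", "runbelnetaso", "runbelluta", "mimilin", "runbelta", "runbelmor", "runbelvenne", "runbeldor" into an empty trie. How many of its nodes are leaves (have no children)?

A leaf is a node with no children — equivalently, the end of a word that is not a proper prefix of any other stored word.
Those words: "mimilin", "runbeldor", "runbelluso", "runbelluta", "runbelmor", "runbelnetaso", "runbelneven", "runbelta", "runbelvenne"
Leaf count: 9

9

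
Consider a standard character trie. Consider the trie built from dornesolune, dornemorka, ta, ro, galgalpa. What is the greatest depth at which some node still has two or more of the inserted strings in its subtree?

5

Look for the deepest trie node that still has at least two words in its subtree.
e.g. "dornemorka" and "dornesolune" share the prefix "dorne" of length 5; no pair shares a longer one.
Longest shared-prefix length: 5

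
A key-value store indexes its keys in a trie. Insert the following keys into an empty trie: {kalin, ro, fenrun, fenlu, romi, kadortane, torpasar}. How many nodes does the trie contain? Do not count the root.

For each word, the new-node count is its length minus the longest prefix already in the trie:
  "kalin" → 5 new (k, a, l, i, n)
  "ro" → 2 new (r, o)
  "fenrun" → 6 new (f, e, n, r, u, n)
  "fenlu" → prefix "fen" already present; 2 new (l, u)
  "romi" → prefix "ro" already present; 2 new (m, i)
  "kadortane" → prefix "ka" already present; 7 new (d, o, r, t, a, n, e)
  "torpasar" → 8 new (t, o, r, p, a, s, a, r)
Total nodes = 5 + 2 + 6 + 2 + 2 + 7 + 8 = 32

32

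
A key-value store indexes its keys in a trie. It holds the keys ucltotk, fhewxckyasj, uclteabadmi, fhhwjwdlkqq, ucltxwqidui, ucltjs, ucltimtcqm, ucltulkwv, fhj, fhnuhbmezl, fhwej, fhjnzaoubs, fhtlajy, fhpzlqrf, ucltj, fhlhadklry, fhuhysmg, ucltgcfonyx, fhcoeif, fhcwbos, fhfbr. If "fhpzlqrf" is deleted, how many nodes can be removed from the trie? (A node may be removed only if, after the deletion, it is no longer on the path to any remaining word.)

6

A node on "fhpzlqrf"'s path can go only if nothing else ends at it or branches off below it.
The suffix "pzlqrf" (6 nodes) is used only by "fhpzlqrf"; the node for "fh" still has the child "e", so pruning stops there.
Nodes removed: 6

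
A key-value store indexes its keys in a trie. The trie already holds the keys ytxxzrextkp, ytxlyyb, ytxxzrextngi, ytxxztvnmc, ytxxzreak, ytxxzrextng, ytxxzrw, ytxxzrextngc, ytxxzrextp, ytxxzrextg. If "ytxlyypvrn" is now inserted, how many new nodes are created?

Walking "ytxlyypvrn" from the root, the first 6 characters ("ytxlyy") follow existing edges; "p" is the first miss.
So 10 − 6 = 4 new nodes.

4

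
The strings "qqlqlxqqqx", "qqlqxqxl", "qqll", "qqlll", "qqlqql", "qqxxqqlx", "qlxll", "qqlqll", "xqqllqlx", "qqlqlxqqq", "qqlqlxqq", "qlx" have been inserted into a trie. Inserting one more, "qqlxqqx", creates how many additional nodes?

4

"qql" is already a path in the trie; the remaining "xqqx" must be added.
New nodes needed: |"qqlxqqx"| − 3 = 7 − 3 = 4.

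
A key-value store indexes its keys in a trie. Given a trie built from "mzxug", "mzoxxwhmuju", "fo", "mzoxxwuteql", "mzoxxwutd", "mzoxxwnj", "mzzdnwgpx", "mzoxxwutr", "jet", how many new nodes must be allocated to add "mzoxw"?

Walking "mzoxw" from the root, the first 4 characters ("mzox") follow existing edges; "w" is the first miss.
Each of the 1 remaining characters creates one node.

1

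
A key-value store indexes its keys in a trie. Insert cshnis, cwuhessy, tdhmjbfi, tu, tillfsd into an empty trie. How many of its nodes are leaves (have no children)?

A leaf is a node with no children — equivalently, the end of a word that is not a proper prefix of any other stored word.
Those words: "cshnis", "cwuhessy", "tdhmjbfi", "tillfsd", "tu"
Leaf count: 5

5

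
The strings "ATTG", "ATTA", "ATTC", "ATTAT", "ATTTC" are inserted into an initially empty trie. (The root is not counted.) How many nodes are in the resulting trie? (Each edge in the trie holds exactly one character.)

9

For each word, the new-node count is its length minus the longest prefix already in the trie:
  "ATTG" → 4 new (A, T, T, G)
  "ATTA" → prefix "ATT" already present; 1 new (A)
  "ATTC" → prefix "ATT" already present; 1 new (C)
  "ATTAT" → prefix "ATTA" already present; 1 new (T)
  "ATTTC" → prefix "ATT" already present; 2 new (T, C)
Total nodes = 4 + 1 + 1 + 1 + 2 = 9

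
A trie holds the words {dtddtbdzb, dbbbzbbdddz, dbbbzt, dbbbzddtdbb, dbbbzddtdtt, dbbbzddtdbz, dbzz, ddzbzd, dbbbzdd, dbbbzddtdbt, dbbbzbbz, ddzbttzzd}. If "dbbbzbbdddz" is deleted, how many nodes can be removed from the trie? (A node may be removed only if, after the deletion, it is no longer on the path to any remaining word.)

4

A node on "dbbbzbbdddz"'s path can go only if nothing else ends at it or branches off below it.
The suffix "dddz" (4 nodes) is used only by "dbbbzbbdddz"; the node for "dbbbzbb" still has the child "z", so pruning stops there.
Nodes removed: 4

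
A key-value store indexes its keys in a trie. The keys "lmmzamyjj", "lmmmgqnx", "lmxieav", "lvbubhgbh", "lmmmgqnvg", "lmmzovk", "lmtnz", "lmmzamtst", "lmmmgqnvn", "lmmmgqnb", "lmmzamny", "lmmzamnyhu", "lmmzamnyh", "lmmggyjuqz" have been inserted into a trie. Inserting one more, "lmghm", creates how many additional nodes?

"lm" is already a path in the trie; the remaining "ghm" must be added.
New nodes needed: |"lmghm"| − 2 = 5 − 2 = 3.

3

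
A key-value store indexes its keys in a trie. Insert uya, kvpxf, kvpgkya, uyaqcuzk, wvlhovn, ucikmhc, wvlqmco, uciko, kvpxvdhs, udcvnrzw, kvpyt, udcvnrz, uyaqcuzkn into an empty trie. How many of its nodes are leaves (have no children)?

Leaves are exactly the stored words that no other stored word extends.
Those words: "kvpgkya", "kvpxf", "kvpxvdhs", "kvpyt", "ucikmhc", "uciko", "udcvnrzw", "uyaqcuzkn", "wvlhovn", "wvlqmco"
Leaf count: 10

10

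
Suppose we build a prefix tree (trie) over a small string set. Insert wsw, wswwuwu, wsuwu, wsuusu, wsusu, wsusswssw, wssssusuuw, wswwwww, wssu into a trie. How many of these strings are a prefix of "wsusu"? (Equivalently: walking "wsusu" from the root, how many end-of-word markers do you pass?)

1

Traverse "wsusu" character by character; count nodes along the way that are marked as word ends.
Prefixes of the query that are stored words: "wsusu"
Count: 1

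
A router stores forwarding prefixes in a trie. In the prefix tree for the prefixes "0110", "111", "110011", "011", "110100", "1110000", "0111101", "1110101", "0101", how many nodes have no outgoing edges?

A leaf is a node with no children — equivalently, the end of a word that is not a proper prefix of any other stored word.
Those words: "0101", "0110", "0111101", "110011", "110100", "1110000", "1110101"
Leaf count: 7

7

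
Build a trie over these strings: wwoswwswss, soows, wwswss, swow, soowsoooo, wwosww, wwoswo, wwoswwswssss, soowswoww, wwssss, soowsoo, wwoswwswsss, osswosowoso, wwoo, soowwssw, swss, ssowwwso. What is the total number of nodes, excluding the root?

61

Trace insertions, counting only characters that open a new branch:
  "wwoswwswss" → 10 new (w, w, o, s, w, w, s, w, s, s)
  "soows" → 5 new (s, o, o, w, s)
  "wwswss" → prefix "ww" already present; 4 new (s, w, s, s)
  "swow" → prefix "s" already present; 3 new (w, o, w)
  "soowsoooo" → prefix "soows" already present; 4 new (o, o, o, o)
  "wwosww" → prefix "wwosww" already present; 0 new (none)
  "wwoswo" → prefix "wwosw" already present; 1 new (o)
  "wwoswwswssss" → prefix "wwoswwswss" already present; 2 new (s, s)
  "soowswoww" → prefix "soows" already present; 4 new (w, o, w, w)
  "wwssss" → prefix "wws" already present; 3 new (s, s, s)
  "soowsoo" → prefix "soowsoo" already present; 0 new (none)
  "wwoswwswsss" → prefix "wwoswwswsss" already present; 0 new (none)
  "osswosowoso" → 11 new (o, s, s, w, o, s, o, w, o, s, o)
  "wwoo" → prefix "wwo" already present; 1 new (o)
  "soowwssw" → prefix "soow" already present; 4 new (w, s, s, w)
  "swss" → prefix "sw" already present; 2 new (s, s)
  "ssowwwso" → prefix "s" already present; 7 new (s, o, w, w, w, s, o)
Total nodes = 10 + 5 + 4 + 3 + 4 + 0 + 1 + 2 + 4 + 3 + 0 + 0 + 11 + 1 + 4 + 2 + 7 = 61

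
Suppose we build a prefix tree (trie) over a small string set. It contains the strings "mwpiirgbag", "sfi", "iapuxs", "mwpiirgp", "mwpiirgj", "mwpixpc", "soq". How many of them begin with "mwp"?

Filter for entries beginning with "mwp":
Words under "mwp": mwpiirgbag, mwpiirgj, mwpiirgp, mwpixpc
Count: 4

4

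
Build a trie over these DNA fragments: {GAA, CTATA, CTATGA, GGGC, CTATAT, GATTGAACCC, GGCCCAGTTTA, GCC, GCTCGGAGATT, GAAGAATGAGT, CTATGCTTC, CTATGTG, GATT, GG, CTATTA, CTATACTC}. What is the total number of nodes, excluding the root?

61

Insert word by word; a character creates a node only if that edge doesn't already exist:
  "GAA" → 3 new (G, A, A)
  "CTATA" → 5 new (C, T, A, T, A)
  "CTATGA" → prefix "CTAT" already present; 2 new (G, A)
  "GGGC" → prefix "G" already present; 3 new (G, G, C)
  "CTATAT" → prefix "CTATA" already present; 1 new (T)
  "GATTGAACCC" → prefix "GA" already present; 8 new (T, T, G, A, A, C, C, C)
  "GGCCCAGTTTA" → prefix "GG" already present; 9 new (C, C, C, A, G, T, T, T, A)
  "GCC" → prefix "G" already present; 2 new (C, C)
  "GCTCGGAGATT" → prefix "GC" already present; 9 new (T, C, G, G, A, G, A, T, T)
  "GAAGAATGAGT" → prefix "GAA" already present; 8 new (G, A, A, T, G, A, G, T)
  "CTATGCTTC" → prefix "CTATG" already present; 4 new (C, T, T, C)
  "CTATGTG" → prefix "CTATG" already present; 2 new (T, G)
  "GATT" → prefix "GATT" already present; 0 new (none)
  "GG" → prefix "GG" already present; 0 new (none)
  "CTATTA" → prefix "CTAT" already present; 2 new (T, A)
  "CTATACTC" → prefix "CTATA" already present; 3 new (C, T, C)
Total nodes = 3 + 5 + 2 + 3 + 1 + 8 + 9 + 2 + 9 + 8 + 4 + 2 + 0 + 0 + 2 + 3 = 61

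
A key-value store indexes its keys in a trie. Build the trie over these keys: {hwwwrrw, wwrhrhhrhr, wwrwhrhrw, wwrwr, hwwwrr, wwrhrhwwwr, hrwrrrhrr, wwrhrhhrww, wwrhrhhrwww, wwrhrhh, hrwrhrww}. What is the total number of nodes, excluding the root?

Count nodes per top-level branch (shared prefixes stored once):
  'h'-branch (hrwrhrww, hrwrrrhrr, hwwwrr, hwwwrrw): 19 nodes
  'w'-branch (wwrhrhh, wwrhrhhrhr, wwrhrhhrww, wwrhrhhrwww, wwrhrhwwwr, wwrwhrhrw, wwrwr): 24 nodes
Sum: 43

43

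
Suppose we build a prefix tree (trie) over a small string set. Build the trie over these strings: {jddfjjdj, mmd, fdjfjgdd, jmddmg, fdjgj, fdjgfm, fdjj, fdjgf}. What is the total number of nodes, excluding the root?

29

Trie structure (* marks end of a word):
(root)
├─ f
│  └─ d
│     └─ j
│        ├─ f
│        │  └─ j
│        │     └─ g
│        │        └─ d
│        │           └─ d *
│        ├─ g
│        │  ├─ f *
│        │  │  └─ m *
│        │  └─ j *
│        └─ j *
├─ j
│  ├─ d
│  │  └─ d
│  │     └─ f
│  │        └─ j
│  │           └─ j
│  │              └─ d
│  │                 └─ j *
│  └─ m
│     └─ d
│        └─ d
│           └─ m
│              └─ g *
└─ m
   └─ m
      └─ d *
Counting every labelled node above: 29.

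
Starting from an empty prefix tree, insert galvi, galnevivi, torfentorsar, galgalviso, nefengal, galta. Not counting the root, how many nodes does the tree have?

40

For each word, the new-node count is its length minus the longest prefix already in the trie:
  "galvi" → 5 new (g, a, l, v, i)
  "galnevivi" → prefix "gal" already present; 6 new (n, e, v, i, v, i)
  "torfentorsar" → 12 new (t, o, r, f, e, n, t, o, r, s, a, r)
  "galgalviso" → prefix "gal" already present; 7 new (g, a, l, v, i, s, o)
  "nefengal" → 8 new (n, e, f, e, n, g, a, l)
  "galta" → prefix "gal" already present; 2 new (t, a)
Total nodes = 5 + 6 + 12 + 7 + 8 + 2 = 40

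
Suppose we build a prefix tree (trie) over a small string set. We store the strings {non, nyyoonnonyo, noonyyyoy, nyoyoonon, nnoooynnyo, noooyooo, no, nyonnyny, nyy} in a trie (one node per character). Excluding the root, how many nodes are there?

46

Trace insertions, counting only characters that open a new branch:
  "non" → 3 new (n, o, n)
  "nyyoonnonyo" → prefix "n" already present; 10 new (y, y, o, o, n, n, o, n, y, o)
  "noonyyyoy" → prefix "no" already present; 7 new (o, n, y, y, y, o, y)
  "nyoyoonon" → prefix "ny" already present; 7 new (o, y, o, o, n, o, n)
  "nnoooynnyo" → prefix "n" already present; 9 new (n, o, o, o, y, n, n, y, o)
  "noooyooo" → prefix "noo" already present; 5 new (o, y, o, o, o)
  "no" → prefix "no" already present; 0 new (none)
  "nyonnyny" → prefix "nyo" already present; 5 new (n, n, y, n, y)
  "nyy" → prefix "nyy" already present; 0 new (none)
Total nodes = 3 + 10 + 7 + 7 + 9 + 5 + 0 + 5 + 0 = 46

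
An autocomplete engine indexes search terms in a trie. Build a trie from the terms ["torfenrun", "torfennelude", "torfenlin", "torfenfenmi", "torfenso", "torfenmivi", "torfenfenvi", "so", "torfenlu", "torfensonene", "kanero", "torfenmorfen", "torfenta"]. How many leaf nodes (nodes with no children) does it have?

Leaves are exactly the stored words that no other stored word extends.
Those words: "kanero", "so", "torfenfenmi", "torfenfenvi", "torfenlin", "torfenlu", "torfenmivi", "torfenmorfen", "torfennelude", "torfenrun", "torfensonene", "torfenta"
Leaf count: 12

12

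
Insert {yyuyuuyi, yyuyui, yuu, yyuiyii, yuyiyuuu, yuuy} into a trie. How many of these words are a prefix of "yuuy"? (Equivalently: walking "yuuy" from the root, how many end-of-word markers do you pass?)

2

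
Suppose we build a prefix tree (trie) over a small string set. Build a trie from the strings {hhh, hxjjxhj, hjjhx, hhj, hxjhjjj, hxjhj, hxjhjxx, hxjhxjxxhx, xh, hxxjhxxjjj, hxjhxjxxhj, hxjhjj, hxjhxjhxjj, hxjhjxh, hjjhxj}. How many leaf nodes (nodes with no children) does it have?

Leaves are exactly the stored words that no other stored word extends.
Those words: "hhh", "hhj", "hjjhxj", "hxjhjjj", "hxjhjxh", "hxjhjxx", "hxjhxjhxjj", "hxjhxjxxhj", "hxjhxjxxhx", "hxjjxhj", "hxxjhxxjjj", "xh"
Leaf count: 12

12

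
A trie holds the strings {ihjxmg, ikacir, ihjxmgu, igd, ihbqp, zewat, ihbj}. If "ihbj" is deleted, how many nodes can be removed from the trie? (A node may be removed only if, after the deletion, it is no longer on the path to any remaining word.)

1

Walk "ihbj" from the leaf back toward the root, removing each node that no remaining word uses.
The suffix "j" (1 node) is used only by "ihbj"; the node for "ihb" still has the child "q", so pruning stops there.
Nodes removed: 1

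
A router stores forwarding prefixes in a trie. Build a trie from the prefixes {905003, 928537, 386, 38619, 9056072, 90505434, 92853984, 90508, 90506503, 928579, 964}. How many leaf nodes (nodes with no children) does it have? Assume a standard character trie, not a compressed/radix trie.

10

A leaf is a node with no children — equivalently, the end of a word that is not a proper prefix of any other stored word.
Those words: "38619", "905003", "90505434", "90506503", "90508", "9056072", "928537", "92853984", "928579", "964"
Leaf count: 10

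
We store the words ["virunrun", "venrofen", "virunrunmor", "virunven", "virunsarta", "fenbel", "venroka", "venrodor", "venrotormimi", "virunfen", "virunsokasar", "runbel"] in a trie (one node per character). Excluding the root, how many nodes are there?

59

Insert word by word; a character creates a node only if that edge doesn't already exist:
  "virunrun" → 8 new (v, i, r, u, n, r, u, n)
  "venrofen" → prefix "v" already present; 7 new (e, n, r, o, f, e, n)
  "virunrunmor" → prefix "virunrun" already present; 3 new (m, o, r)
  "virunven" → prefix "virun" already present; 3 new (v, e, n)
  "virunsarta" → prefix "virun" already present; 5 new (s, a, r, t, a)
  "fenbel" → 6 new (f, e, n, b, e, l)
  "venroka" → prefix "venro" already present; 2 new (k, a)
  "venrodor" → prefix "venro" already present; 3 new (d, o, r)
  "venrotormimi" → prefix "venro" already present; 7 new (t, o, r, m, i, m, i)
  "virunfen" → prefix "virun" already present; 3 new (f, e, n)
  "virunsokasar" → prefix "viruns" already present; 6 new (o, k, a, s, a, r)
  "runbel" → 6 new (r, u, n, b, e, l)
Total nodes = 8 + 7 + 3 + 3 + 5 + 6 + 2 + 3 + 7 + 3 + 6 + 6 = 59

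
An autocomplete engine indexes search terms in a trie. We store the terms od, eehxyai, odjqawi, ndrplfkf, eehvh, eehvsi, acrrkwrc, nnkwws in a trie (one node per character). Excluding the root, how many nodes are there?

39

Trace insertions, counting only characters that open a new branch:
  "od" → 2 new (o, d)
  "eehxyai" → 7 new (e, e, h, x, y, a, i)
  "odjqawi" → prefix "od" already present; 5 new (j, q, a, w, i)
  "ndrplfkf" → 8 new (n, d, r, p, l, f, k, f)
  "eehvh" → prefix "eeh" already present; 2 new (v, h)
  "eehvsi" → prefix "eehv" already present; 2 new (s, i)
  "acrrkwrc" → 8 new (a, c, r, r, k, w, r, c)
  "nnkwws" → prefix "n" already present; 5 new (n, k, w, w, s)
Total nodes = 2 + 7 + 5 + 8 + 2 + 2 + 8 + 5 = 39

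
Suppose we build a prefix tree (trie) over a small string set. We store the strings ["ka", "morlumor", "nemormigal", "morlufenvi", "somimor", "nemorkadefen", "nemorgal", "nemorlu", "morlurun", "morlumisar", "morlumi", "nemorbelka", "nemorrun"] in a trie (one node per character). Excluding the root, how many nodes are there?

59

Trace insertions, counting only characters that open a new branch:
  "ka" → 2 new (k, a)
  "morlumor" → 8 new (m, o, r, l, u, m, o, r)
  "nemormigal" → 10 new (n, e, m, o, r, m, i, g, a, l)
  "morlufenvi" → prefix "morlu" already present; 5 new (f, e, n, v, i)
  "somimor" → 7 new (s, o, m, i, m, o, r)
  "nemorkadefen" → prefix "nemor" already present; 7 new (k, a, d, e, f, e, n)
  "nemorgal" → prefix "nemor" already present; 3 new (g, a, l)
  "nemorlu" → prefix "nemor" already present; 2 new (l, u)
  "morlurun" → prefix "morlu" already present; 3 new (r, u, n)
  "morlumisar" → prefix "morlum" already present; 4 new (i, s, a, r)
  "morlumi" → prefix "morlumi" already present; 0 new (none)
  "nemorbelka" → prefix "nemor" already present; 5 new (b, e, l, k, a)
  "nemorrun" → prefix "nemor" already present; 3 new (r, u, n)
Total nodes = 2 + 8 + 10 + 5 + 7 + 7 + 3 + 2 + 3 + 4 + 0 + 5 + 3 = 59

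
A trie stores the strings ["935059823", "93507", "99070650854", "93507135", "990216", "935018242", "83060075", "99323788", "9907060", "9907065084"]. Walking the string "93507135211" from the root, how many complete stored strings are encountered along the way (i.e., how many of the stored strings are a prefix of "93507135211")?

2

Traverse "93507135211" character by character; count nodes along the way that are marked as word ends.
Prefixes of the query that are stored words: "93507", "93507135"
Count: 2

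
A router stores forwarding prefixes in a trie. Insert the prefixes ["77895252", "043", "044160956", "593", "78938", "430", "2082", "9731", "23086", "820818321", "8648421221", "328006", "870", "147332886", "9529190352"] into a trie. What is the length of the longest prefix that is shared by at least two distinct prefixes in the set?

Equivalently: take the maximum, over all pairs, of their longest common prefix length.
e.g. "043" and "044160956" share the prefix "04" of length 2; no pair shares a longer one.
Longest shared-prefix length: 2

2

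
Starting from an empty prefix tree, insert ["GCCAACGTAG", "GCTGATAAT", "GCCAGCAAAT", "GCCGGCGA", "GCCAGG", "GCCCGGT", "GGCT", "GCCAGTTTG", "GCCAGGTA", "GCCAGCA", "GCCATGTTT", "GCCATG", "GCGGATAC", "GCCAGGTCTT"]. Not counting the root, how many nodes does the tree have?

For each word, the new-node count is its length minus the longest prefix already in the trie:
  "GCCAACGTAG" → 10 new (G, C, C, A, A, C, G, T, A, G)
  "GCTGATAAT" → prefix "GC" already present; 7 new (T, G, A, T, A, A, T)
  "GCCAGCAAAT" → prefix "GCCA" already present; 6 new (G, C, A, A, A, T)
  "GCCGGCGA" → prefix "GCC" already present; 5 new (G, G, C, G, A)
  "GCCAGG" → prefix "GCCAG" already present; 1 new (G)
  "GCCCGGT" → prefix "GCC" already present; 4 new (C, G, G, T)
  "GGCT" → prefix "G" already present; 3 new (G, C, T)
  "GCCAGTTTG" → prefix "GCCAG" already present; 4 new (T, T, T, G)
  "GCCAGGTA" → prefix "GCCAGG" already present; 2 new (T, A)
  "GCCAGCA" → prefix "GCCAGCA" already present; 0 new (none)
  "GCCATGTTT" → prefix "GCCA" already present; 5 new (T, G, T, T, T)
  "GCCATG" → prefix "GCCATG" already present; 0 new (none)
  "GCGGATAC" → prefix "GC" already present; 6 new (G, G, A, T, A, C)
  "GCCAGGTCTT" → prefix "GCCAGGT" already present; 3 new (C, T, T)
Total nodes = 10 + 7 + 6 + 5 + 1 + 4 + 3 + 4 + 2 + 0 + 5 + 0 + 6 + 3 = 56

56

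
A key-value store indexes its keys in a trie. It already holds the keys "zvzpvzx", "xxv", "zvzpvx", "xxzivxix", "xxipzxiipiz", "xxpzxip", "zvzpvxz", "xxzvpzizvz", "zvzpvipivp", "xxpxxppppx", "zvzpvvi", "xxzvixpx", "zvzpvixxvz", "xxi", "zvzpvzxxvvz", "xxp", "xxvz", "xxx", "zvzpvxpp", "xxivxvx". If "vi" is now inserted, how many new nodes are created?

No existing word starts with "v", so every character of "vi" needs a new node.
2 − 0 = 2 new nodes.

2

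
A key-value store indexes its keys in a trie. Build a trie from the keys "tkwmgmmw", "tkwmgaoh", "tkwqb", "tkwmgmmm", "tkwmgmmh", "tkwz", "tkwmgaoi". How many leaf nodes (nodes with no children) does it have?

A leaf is a node with no children — equivalently, the end of a word that is not a proper prefix of any other stored word.
Those words: "tkwmgaoh", "tkwmgaoi", "tkwmgmmh", "tkwmgmmm", "tkwmgmmw", "tkwqb", "tkwz"
Leaf count: 7

7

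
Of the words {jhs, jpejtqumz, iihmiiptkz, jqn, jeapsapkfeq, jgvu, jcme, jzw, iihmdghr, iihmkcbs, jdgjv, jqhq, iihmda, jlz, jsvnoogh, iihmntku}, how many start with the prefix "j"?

Traverse to the node for "j", then collect every word in that subtree.
Words under "j": jcme, jdgjv, jeapsapkfeq, jgvu, jhs, jlz, jpejtqumz, jqhq, jqn, jsvnoogh, jzw
Count: 11

11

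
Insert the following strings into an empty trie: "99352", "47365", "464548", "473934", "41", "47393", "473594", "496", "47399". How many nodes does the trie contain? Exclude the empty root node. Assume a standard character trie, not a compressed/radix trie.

Trace insertions, counting only characters that open a new branch:
  "99352" → 5 new (9, 9, 3, 5, 2)
  "47365" → 5 new (4, 7, 3, 6, 5)
  "464548" → prefix "4" already present; 5 new (6, 4, 5, 4, 8)
  "473934" → prefix "473" already present; 3 new (9, 3, 4)
  "41" → prefix "4" already present; 1 new (1)
  "47393" → prefix "47393" already present; 0 new (none)
  "473594" → prefix "473" already present; 3 new (5, 9, 4)
  "496" → prefix "4" already present; 2 new (9, 6)
  "47399" → prefix "4739" already present; 1 new (9)
Total nodes = 5 + 5 + 5 + 3 + 1 + 0 + 3 + 2 + 1 = 25

25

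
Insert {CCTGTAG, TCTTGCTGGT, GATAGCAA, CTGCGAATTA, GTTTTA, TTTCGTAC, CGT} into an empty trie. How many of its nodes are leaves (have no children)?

Leaves are exactly the stored words that no other stored word extends.
Those words: "CCTGTAG", "CGT", "CTGCGAATTA", "GATAGCAA", "GTTTTA", "TCTTGCTGGT", "TTTCGTAC"
Leaf count: 7

7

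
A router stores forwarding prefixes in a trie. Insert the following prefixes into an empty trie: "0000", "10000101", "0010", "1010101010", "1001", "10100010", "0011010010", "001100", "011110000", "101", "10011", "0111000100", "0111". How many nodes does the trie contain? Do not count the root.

Trace insertions, counting only characters that open a new branch:
  "0000" → 4 new (0, 0, 0, 0)
  "10000101" → 8 new (1, 0, 0, 0, 0, 1, 0, 1)
  "0010" → prefix "00" already present; 2 new (1, 0)
  "1010101010" → prefix "10" already present; 8 new (1, 0, 1, 0, 1, 0, 1, 0)
  "1001" → prefix "100" already present; 1 new (1)
  "10100010" → prefix "1010" already present; 4 new (0, 0, 1, 0)
  "0011010010" → prefix "001" already present; 7 new (1, 0, 1, 0, 0, 1, 0)
  "001100" → prefix "00110" already present; 1 new (0)
  "011110000" → prefix "0" already present; 8 new (1, 1, 1, 1, 0, 0, 0, 0)
  "101" → prefix "101" already present; 0 new (none)
  "10011" → prefix "1001" already present; 1 new (1)
  "0111000100" → prefix "0111" already present; 6 new (0, 0, 0, 1, 0, 0)
  "0111" → prefix "0111" already present; 0 new (none)
Total nodes = 4 + 8 + 2 + 8 + 1 + 4 + 7 + 1 + 8 + 0 + 1 + 6 + 0 = 50

50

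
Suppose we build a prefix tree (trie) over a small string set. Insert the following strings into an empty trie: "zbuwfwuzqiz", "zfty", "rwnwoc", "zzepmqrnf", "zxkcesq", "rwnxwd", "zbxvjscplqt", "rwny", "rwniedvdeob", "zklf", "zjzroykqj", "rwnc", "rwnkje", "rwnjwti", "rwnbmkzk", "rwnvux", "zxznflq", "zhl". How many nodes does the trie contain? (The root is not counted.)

89

Count nodes per top-level branch (shared prefixes stored once):
  'r'-branch (rwnbmkzk, rwnc, rwniedvdeob, rwnjwti, rwnkje, rwnvux, rwnwoc, rwnxwd, rwny): 34 nodes
  'z'-branch (zbuwfwuzqiz, zbxvjscplqt, zfty, zhl, zjzroykqj, zklf, zxkcesq, zxznflq, zzepmqrnf): 55 nodes
Sum: 89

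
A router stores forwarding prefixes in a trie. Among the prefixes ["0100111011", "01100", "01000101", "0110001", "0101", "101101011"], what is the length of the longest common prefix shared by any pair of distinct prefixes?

5

Equivalently: take the maximum, over all pairs, of their longest common prefix length.
e.g. "01100" and "0110001" share the prefix "01100" of length 5; no pair shares a longer one.
Longest shared-prefix length: 5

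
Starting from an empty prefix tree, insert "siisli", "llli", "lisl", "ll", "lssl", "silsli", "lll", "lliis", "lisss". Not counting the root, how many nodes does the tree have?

For each word, the new-node count is its length minus the longest prefix already in the trie:
  "siisli" → 6 new (s, i, i, s, l, i)
  "llli" → 4 new (l, l, l, i)
  "lisl" → prefix "l" already present; 3 new (i, s, l)
  "ll" → prefix "ll" already present; 0 new (none)
  "lssl" → prefix "l" already present; 3 new (s, s, l)
  "silsli" → prefix "si" already present; 4 new (l, s, l, i)
  "lll" → prefix "lll" already present; 0 new (none)
  "lliis" → prefix "ll" already present; 3 new (i, i, s)
  "lisss" → prefix "lis" already present; 2 new (s, s)
Total nodes = 6 + 4 + 3 + 0 + 3 + 4 + 0 + 3 + 2 = 25

25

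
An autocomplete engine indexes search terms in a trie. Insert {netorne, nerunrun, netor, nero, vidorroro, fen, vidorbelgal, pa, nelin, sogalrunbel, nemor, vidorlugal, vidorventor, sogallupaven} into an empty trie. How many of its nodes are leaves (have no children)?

Leaves are exactly the stored words that no other stored word extends.
Those words: "fen", "nelin", "nemor", "nero", "nerunrun", "netorne", "pa", "sogallupaven", "sogalrunbel", "vidorbelgal", "vidorlugal", "vidorroro", "vidorventor"
Leaf count: 13

13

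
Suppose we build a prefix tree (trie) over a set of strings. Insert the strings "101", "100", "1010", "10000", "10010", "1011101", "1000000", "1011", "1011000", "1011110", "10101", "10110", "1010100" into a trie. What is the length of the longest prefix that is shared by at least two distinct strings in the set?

Equivalently: take the maximum, over all pairs, of their longest common prefix length.
e.g. "10000" and "1000000" share the prefix "10000" of length 5; no pair shares a longer one.
Longest shared-prefix length: 5

5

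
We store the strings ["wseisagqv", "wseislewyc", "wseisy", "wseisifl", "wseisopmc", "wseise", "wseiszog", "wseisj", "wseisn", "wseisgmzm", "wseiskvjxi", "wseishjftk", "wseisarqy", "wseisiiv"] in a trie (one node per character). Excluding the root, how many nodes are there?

Insert word by word; a character creates a node only if that edge doesn't already exist:
  "wseisagqv" → 9 new (w, s, e, i, s, a, g, q, v)
  "wseislewyc" → prefix "wseis" already present; 5 new (l, e, w, y, c)
  "wseisy" → prefix "wseis" already present; 1 new (y)
  "wseisifl" → prefix "wseis" already present; 3 new (i, f, l)
  "wseisopmc" → prefix "wseis" already present; 4 new (o, p, m, c)
  "wseise" → prefix "wseis" already present; 1 new (e)
  "wseiszog" → prefix "wseis" already present; 3 new (z, o, g)
  "wseisj" → prefix "wseis" already present; 1 new (j)
  "wseisn" → prefix "wseis" already present; 1 new (n)
  "wseisgmzm" → prefix "wseis" already present; 4 new (g, m, z, m)
  "wseiskvjxi" → prefix "wseis" already present; 5 new (k, v, j, x, i)
  "wseishjftk" → prefix "wseis" already present; 5 new (h, j, f, t, k)
  "wseisarqy" → prefix "wseisa" already present; 3 new (r, q, y)
  "wseisiiv" → prefix "wseisi" already present; 2 new (i, v)
Total nodes = 9 + 5 + 1 + 3 + 4 + 1 + 3 + 1 + 1 + 4 + 5 + 5 + 3 + 2 = 47

47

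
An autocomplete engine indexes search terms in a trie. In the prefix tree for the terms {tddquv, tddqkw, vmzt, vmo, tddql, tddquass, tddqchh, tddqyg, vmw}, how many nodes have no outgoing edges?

Leaves are exactly the stored words that no other stored word extends.
Those words: "tddqchh", "tddqkw", "tddql", "tddquass", "tddquv", "tddqyg", "vmo", "vmw", "vmzt"
Leaf count: 9

9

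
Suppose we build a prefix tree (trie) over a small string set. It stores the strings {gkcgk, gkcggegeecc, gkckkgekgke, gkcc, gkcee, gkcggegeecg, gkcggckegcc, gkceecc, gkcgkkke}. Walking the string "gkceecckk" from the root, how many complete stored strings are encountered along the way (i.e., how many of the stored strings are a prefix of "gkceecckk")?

2

Check each prefix of "gkceecckk" against the stored set — each match is an end-marker on the path.
Prefixes of the query that are stored words: "gkcee", "gkceecc"
Count: 2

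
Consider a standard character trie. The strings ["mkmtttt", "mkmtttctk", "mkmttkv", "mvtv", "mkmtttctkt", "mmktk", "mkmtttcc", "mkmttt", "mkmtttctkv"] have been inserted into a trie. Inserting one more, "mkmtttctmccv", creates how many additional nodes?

4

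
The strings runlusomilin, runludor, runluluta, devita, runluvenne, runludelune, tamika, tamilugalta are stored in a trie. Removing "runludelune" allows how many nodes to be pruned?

After clearing the end-marker at "runludelune", prune upward until reaching a node still needed by another word.
The suffix "elune" (5 nodes) is used only by "runludelune"; the node for "runlud" still has the child "o", so pruning stops there.
Nodes removed: 5

5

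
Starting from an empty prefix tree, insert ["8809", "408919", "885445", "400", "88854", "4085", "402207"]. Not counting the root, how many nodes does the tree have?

23

Count nodes per top-level branch (shared prefixes stored once):
  '4'-branch (400, 402207, 4085, 408919): 12 nodes
  '8'-branch (8809, 885445, 88854): 11 nodes
Sum: 23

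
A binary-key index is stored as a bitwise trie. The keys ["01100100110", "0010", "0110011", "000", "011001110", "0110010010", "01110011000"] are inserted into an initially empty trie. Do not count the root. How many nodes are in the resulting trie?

27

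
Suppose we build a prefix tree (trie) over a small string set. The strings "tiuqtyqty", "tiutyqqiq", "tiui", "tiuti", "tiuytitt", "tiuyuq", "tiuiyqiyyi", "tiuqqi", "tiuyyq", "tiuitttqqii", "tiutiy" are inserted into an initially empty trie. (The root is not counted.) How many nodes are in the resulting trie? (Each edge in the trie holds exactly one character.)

Count nodes per top-level branch (shared prefixes stored once):
  't'-branch (tiui, tiuitttqqii, tiuiyqiyyi, tiuqqi, tiuqtyqty, tiuti, tiutiy, tiutyqqiq, tiuytitt, tiuyuq, tiuyyq): 42 nodes
Sum: 42

42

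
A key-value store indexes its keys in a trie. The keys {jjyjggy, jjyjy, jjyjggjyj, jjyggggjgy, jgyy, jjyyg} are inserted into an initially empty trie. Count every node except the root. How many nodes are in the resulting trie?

Trace insertions, counting only characters that open a new branch:
  "jjyjggy" → 7 new (j, j, y, j, g, g, y)
  "jjyjy" → prefix "jjyj" already present; 1 new (y)
  "jjyjggjyj" → prefix "jjyjgg" already present; 3 new (j, y, j)
  "jjyggggjgy" → prefix "jjy" already present; 7 new (g, g, g, g, j, g, y)
  "jgyy" → prefix "j" already present; 3 new (g, y, y)
  "jjyyg" → prefix "jjy" already present; 2 new (y, g)
Total nodes = 7 + 1 + 3 + 7 + 3 + 2 = 23

23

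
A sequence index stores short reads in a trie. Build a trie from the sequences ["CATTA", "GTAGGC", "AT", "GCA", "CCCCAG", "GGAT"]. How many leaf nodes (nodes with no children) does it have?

A leaf is a node with no children — equivalently, the end of a word that is not a proper prefix of any other stored word.
Those words: "AT", "CATTA", "CCCCAG", "GCA", "GGAT", "GTAGGC"
Leaf count: 6

6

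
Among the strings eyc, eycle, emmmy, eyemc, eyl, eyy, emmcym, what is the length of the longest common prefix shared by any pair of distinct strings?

Look for the deepest trie node that still has at least two words in its subtree.
e.g. "emmcym" and "emmmy" share the prefix "emm" of length 3; no pair shares a longer one.
Longest shared-prefix length: 3

3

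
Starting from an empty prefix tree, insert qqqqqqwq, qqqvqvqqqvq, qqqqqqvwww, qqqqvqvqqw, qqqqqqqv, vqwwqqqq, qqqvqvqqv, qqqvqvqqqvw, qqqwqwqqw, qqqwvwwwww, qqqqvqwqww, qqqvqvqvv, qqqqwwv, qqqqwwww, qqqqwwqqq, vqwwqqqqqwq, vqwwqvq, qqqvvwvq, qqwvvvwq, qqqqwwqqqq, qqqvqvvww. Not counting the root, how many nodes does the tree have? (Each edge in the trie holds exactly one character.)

For each word, the new-node count is its length minus the longest prefix already in the trie:
  "qqqqqqwq" → 8 new (q, q, q, q, q, q, w, q)
  "qqqvqvqqqvq" → prefix "qqq" already present; 8 new (v, q, v, q, q, q, v, q)
  "qqqqqqvwww" → prefix "qqqqqq" already present; 4 new (v, w, w, w)
  "qqqqvqvqqw" → prefix "qqqq" already present; 6 new (v, q, v, q, q, w)
  "qqqqqqqv" → prefix "qqqqqq" already present; 2 new (q, v)
  "vqwwqqqq" → 8 new (v, q, w, w, q, q, q, q)
  "qqqvqvqqv" → prefix "qqqvqvqq" already present; 1 new (v)
  "qqqvqvqqqvw" → prefix "qqqvqvqqqv" already present; 1 new (w)
  "qqqwqwqqw" → prefix "qqq" already present; 6 new (w, q, w, q, q, w)
  "qqqwvwwwww" → prefix "qqqw" already present; 6 new (v, w, w, w, w, w)
  "qqqqvqwqww" → prefix "qqqqvq" already present; 4 new (w, q, w, w)
  "qqqvqvqvv" → prefix "qqqvqvq" already present; 2 new (v, v)
  "qqqqwwv" → prefix "qqqq" already present; 3 new (w, w, v)
  "qqqqwwww" → prefix "qqqqww" already present; 2 new (w, w)
  "qqqqwwqqq" → prefix "qqqqww" already present; 3 new (q, q, q)
  "vqwwqqqqqwq" → prefix "vqwwqqqq" already present; 3 new (q, w, q)
  "vqwwqvq" → prefix "vqwwq" already present; 2 new (v, q)
  "qqqvvwvq" → prefix "qqqv" already present; 4 new (v, w, v, q)
  "qqwvvvwq" → prefix "qq" already present; 6 new (w, v, v, v, w, q)
  "qqqqwwqqqq" → prefix "qqqqwwqqq" already present; 1 new (q)
  "qqqvqvvww" → prefix "qqqvqv" already present; 3 new (v, w, w)
Total nodes = 8 + 8 + 4 + 6 + 2 + 8 + 1 + 1 + 6 + 6 + 4 + 2 + 3 + 2 + 3 + 3 + 2 + 4 + 6 + 1 + 3 = 83

83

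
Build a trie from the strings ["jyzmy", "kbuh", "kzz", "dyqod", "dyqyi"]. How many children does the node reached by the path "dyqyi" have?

Follow the path "dyqyi" to its node, then look at its outgoing edges.
No stored string extends past "dyqyi".
That node has 0 child edges.

0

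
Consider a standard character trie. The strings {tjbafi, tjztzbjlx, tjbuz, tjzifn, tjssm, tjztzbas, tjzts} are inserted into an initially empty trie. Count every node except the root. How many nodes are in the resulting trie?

Trie structure (* marks end of a word):
(root)
└─ t
   └─ j
      ├─ b
      │  ├─ a
      │  │  └─ f
      │  │     └─ i *
      │  └─ u
      │     └─ z *
      ├─ s
      │  └─ s
      │     └─ m *
      └─ z
         ├─ i
         │  └─ f
         │     └─ n *
         └─ t
            ├─ s *
            └─ z
               └─ b
                  ├─ a
                  │  └─ s *
                  └─ j
                     └─ l
                        └─ x *
Counting every labelled node above: 24.

24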